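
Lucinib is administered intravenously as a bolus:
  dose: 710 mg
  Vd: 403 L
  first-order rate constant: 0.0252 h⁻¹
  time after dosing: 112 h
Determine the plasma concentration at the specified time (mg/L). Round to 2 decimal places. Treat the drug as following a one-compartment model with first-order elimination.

0.10 mg/L

C₀ = Dose / Vd = 710.0 / 403 = 1.762 mg/L
C = C₀ · e^(−k·t) = 1.762 × e^(−0.02520 × 112)
  = 1.762 × 0.05946 = 0.1048 mg/L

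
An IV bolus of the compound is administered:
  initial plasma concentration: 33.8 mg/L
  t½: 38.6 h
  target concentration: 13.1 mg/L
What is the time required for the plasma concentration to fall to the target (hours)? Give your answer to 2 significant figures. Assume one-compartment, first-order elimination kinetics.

k = ln2 / t½ = 0.693147 / 38.6 = 0.01796 h⁻¹
t = ln(C₀ / C) / k = ln(33.80 / 13.1) / 0.01796
  = ln(2.580) / 0.01796 = 0.9478 / 0.01796 = 52.77 h

53 h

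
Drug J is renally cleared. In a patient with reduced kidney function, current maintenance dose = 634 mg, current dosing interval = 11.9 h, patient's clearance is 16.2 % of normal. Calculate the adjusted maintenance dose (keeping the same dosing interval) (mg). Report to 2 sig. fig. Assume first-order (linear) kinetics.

100 mg

To keep the same average steady-state level, dosing rate must scale with clearance.
CL ratio = 16.2 / 100 = 0.1620
New dose (same interval) = 634 × 0.1620 = 102.7 mg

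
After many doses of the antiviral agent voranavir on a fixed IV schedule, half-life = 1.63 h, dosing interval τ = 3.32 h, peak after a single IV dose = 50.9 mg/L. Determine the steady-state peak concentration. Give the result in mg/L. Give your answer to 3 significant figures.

67.3 mg/L

k = ln2 / t½ = 0.693147 / 1.63 = 0.4252 h⁻¹
e^(−kτ) = e^(−0.4252 × 3.32) = 0.2437
Accumulation ratio R = 1 / (1 − e^(−kτ)) = 1 / (1 − 0.2437) = 1.322
Steady-state peak = C₀ × R = 50.9 × 1.322 = 67.29 mg/L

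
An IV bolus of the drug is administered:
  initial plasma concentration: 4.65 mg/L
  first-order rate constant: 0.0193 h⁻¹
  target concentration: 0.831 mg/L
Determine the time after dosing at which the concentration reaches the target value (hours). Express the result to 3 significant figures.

t = ln(C₀ / C) / k = ln(4.650 / 0.831) / 0.01930
  = ln(5.596) / 0.01930 = 1.722 / 0.01930 = 89.22 h

89.2 h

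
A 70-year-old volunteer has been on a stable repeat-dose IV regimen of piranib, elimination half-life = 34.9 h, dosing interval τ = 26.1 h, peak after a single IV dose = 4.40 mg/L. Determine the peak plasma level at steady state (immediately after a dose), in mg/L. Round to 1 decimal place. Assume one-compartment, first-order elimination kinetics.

10.9 mg/L

k = ln2 / t½ = 0.693147 / 34.9 = 0.01986 h⁻¹
e^(−kτ) = e^(−0.01986 × 26.1) = 0.5955
Accumulation ratio R = 1 / (1 − e^(−kτ)) = 1 / (1 − 0.5955) = 2.472
Steady-state peak = C₀ × R = 4.40 × 2.472 = 10.88 mg/L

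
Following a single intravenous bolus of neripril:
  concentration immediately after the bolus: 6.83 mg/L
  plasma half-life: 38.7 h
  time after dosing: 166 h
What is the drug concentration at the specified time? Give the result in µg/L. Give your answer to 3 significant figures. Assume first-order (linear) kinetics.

349 µg/L

k = ln2 / t½ = 0.693147 / 38.7 = 0.01791 h⁻¹
C = C₀ · e^(−k·t) = 6.830 × e^(−0.01791 × 166)
  = 6.830 × 0.05115 = 0.3494 mg/L
Convert: 0.3494 mg/L × 1000 = 349.4 µg/L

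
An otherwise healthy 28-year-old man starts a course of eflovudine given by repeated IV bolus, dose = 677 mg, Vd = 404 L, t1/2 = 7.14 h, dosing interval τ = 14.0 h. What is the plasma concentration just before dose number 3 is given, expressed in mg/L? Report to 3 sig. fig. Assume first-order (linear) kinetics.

C₀ per dose = Dose / Vd = 677 / 404 = 1.676 mg/L
k = ln2 / t½ = 0.693147 / 7.14 = 0.09708 h⁻¹
Fraction remaining after one interval: r = e^(−kτ) = e^(−0.09708 × 14.0) = 0.2569
Before dose 3, 2 doses have been given (aged 1τ, 2τ).
C_trough = C₀ × (r + r²) = 1.676 × (0.2569 + 0.06600) = 0.5412 mg/L

0.541 mg/L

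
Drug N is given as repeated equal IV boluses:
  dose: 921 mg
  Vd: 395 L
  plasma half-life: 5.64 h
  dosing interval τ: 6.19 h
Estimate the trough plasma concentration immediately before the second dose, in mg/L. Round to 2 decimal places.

C₀ per dose = Dose / Vd = 921 / 395 = 2.332 mg/L
k = ln2 / t½ = 0.693147 / 5.64 = 0.1229 h⁻¹
Fraction remaining after one interval: r = e^(−kτ) = e^(−0.1229 × 6.19) = 0.4673
Before dose 2, 1 dose has been given (aged 1τ).
C_trough = C₀ × r = 2.332 × 0.4673 = 1.090 mg/L

1.09 mg/L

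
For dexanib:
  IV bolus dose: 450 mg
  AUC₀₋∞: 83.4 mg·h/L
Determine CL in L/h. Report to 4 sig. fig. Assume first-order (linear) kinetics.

CL = Dose / AUC = 450 / 83.4 = 5.396 L/h

5.396 L/h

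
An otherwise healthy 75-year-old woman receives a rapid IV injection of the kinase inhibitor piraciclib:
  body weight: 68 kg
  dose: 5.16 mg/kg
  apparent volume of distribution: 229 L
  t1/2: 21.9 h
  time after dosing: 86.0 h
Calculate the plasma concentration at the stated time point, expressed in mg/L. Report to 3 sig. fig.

Total dose = 5.16 × 68 = 350.9 mg
C₀ = Dose / Vd = 350.9 / 229 = 1.532 mg/L
k = ln2 / t½ = 0.693147 / 21.9 = 0.03165 h⁻¹
C = C₀ · e^(−k·t) = 1.532 × e^(−0.03165 × 86.0)
  = 1.532 × 0.06575 = 0.1007 mg/L

0.101 mg/L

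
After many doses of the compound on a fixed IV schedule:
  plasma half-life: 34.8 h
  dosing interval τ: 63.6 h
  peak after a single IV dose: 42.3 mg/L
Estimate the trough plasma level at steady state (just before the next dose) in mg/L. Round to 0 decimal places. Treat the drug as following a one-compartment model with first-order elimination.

17 mg/L

k = ln2 / t½ = 0.693147 / 34.8 = 0.01992 h⁻¹
e^(−kτ) = e^(−0.01992 × 63.6) = 0.2817
Accumulation ratio R = 1 / (1 − e^(−kτ)) = 1 / (1 − 0.2817) = 1.392
Steady-state trough = C₀ × R × e^(−kτ) = 42.3 × 1.392 × 0.2817 = 16.59 mg/L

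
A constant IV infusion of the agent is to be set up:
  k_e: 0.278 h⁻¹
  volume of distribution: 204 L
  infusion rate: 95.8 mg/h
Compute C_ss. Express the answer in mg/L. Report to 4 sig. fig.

CL = k × Vd = 0.2780 × 204 = 56.71 L/h
At steady state Css = R₀ / CL = 95.8 / 56.71 = 1.689 mg/L

1.689 mg/L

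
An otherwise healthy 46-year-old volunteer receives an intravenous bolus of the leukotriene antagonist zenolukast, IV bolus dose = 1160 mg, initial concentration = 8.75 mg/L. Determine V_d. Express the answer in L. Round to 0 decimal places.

Vd = Dose / C₀ = 1160 / 8.75 = 132.6 L

133 L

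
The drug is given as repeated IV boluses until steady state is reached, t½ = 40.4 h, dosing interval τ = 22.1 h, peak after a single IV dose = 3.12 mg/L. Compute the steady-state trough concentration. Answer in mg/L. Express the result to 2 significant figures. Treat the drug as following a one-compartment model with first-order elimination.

k = ln2 / t½ = 0.693147 / 40.4 = 0.01716 h⁻¹
e^(−kτ) = e^(−0.01716 × 22.1) = 0.6844
Accumulation ratio R = 1 / (1 − e^(−kτ)) = 1 / (1 − 0.6844) = 3.169
Steady-state trough = C₀ × R × e^(−kτ) = 3.12 × 3.169 × 0.6844 = 6.767 mg/L

6.8 mg/L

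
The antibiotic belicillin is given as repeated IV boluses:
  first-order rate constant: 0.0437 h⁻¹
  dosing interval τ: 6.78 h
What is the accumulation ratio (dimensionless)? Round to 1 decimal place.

e^(−kτ) = e^(−0.04370 × 6.78) = 0.7436
Accumulation ratio R = 1 / (1 − e^(−kτ)) = 1 / (1 − 0.7436) = 3.900

3.9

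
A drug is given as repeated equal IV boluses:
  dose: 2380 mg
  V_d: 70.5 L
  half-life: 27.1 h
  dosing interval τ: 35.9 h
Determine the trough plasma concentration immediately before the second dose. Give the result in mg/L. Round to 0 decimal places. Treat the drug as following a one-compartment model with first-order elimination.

C₀ per dose = Dose / Vd = 2380 / 70.5 = 33.76 mg/L
k = ln2 / t½ = 0.693147 / 27.1 = 0.02558 h⁻¹
Fraction remaining after one interval: r = e^(−kτ) = e^(−0.02558 × 35.9) = 0.3992
Before dose 2, 1 dose has been given (aged 1τ).
C_trough = C₀ × r = 33.76 × 0.3992 = 13.48 mg/L

13 mg/L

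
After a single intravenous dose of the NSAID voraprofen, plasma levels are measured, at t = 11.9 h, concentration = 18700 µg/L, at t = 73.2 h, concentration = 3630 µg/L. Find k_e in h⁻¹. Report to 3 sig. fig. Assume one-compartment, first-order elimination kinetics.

k = ln(C₁/C₂) / (t₂ − t₁) = ln(18700/3630) / (73.2 − 11.9)
  = 1.639 / 61.30 = 0.02674 h⁻¹

0.0267 h⁻¹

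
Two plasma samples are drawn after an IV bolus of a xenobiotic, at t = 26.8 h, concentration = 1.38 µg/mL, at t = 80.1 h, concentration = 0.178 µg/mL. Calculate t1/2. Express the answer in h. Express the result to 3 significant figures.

k = ln(C₁/C₂) / (t₂ − t₁) = ln(1.38/0.178) / (80.1 − 26.8)
  = 2.048 / 53.30 = 0.03842 h⁻¹
t½ = ln2 / k = 0.693147 / 0.03842 = 18.04 h

18.0 h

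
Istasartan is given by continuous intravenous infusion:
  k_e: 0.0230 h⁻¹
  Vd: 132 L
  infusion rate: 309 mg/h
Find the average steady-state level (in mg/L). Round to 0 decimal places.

102 mg/L

CL = k × Vd = 0.02300 × 132 = 3.036 L/h
At steady state Css = R₀ / CL = 309 / 3.036 = 101.8 mg/L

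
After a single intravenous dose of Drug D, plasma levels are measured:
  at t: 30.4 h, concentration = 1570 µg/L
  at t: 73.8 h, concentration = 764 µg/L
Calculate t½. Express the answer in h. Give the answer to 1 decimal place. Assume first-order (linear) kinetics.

41.8 h

k = ln(C₁/C₂) / (t₂ − t₁) = ln(1570/764) / (73.8 − 30.4)
  = 0.7203 / 43.40 = 0.01660 h⁻¹
t½ = ln2 / k = 0.693147 / 0.01660 = 41.76 h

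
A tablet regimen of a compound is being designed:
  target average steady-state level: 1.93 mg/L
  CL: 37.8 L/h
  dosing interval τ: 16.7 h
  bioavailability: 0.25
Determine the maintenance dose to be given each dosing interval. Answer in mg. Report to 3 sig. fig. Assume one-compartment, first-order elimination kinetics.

At steady state, F × (Dose/τ) = Css × CL.
Dose = Css × CL × τ / F = 1.93 × 37.80 × 16.7 / 0.25 = 4873 mg

4870 mg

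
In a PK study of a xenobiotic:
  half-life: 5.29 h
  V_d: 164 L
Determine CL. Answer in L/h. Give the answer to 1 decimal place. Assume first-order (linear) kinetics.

21.5 L/h

k = ln2 / t½ = 0.693147 / 5.29 = 0.1310 h⁻¹
CL = k × Vd = 0.1310 × 164 = 21.48 L/h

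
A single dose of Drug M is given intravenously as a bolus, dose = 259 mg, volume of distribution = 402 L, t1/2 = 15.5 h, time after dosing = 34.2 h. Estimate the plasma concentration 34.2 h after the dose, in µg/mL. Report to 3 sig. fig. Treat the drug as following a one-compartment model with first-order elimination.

C₀ = Dose / Vd = 259.0 / 402 = 0.6443 mg/L
k = ln2 / t½ = 0.693147 / 15.5 = 0.04472 h⁻¹
C = C₀ · e^(−k·t) = 0.6443 × e^(−0.04472 × 34.2)
  = 0.6443 × 0.2167 = 0.1396 mg/L
(0.1396 mg/L = 0.1396 µg/mL)

0.140 µg/mL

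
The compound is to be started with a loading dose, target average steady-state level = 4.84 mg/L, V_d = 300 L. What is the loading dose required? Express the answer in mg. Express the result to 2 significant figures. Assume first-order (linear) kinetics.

1500 mg

LD = Css × Vd = 4.84 × 300 = 1452 mg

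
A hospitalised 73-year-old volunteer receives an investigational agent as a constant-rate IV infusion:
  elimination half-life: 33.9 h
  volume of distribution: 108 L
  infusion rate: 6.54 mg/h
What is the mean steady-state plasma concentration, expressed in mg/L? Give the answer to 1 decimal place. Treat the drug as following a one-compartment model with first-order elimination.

3.0 mg/L

k = ln2 / t½ = 0.693147 / 33.9 = 0.02045 h⁻¹
CL = k × Vd = 0.02045 × 108 = 2.209 L/h
At steady state Css = R₀ / CL = 6.54 / 2.209 = 2.961 mg/L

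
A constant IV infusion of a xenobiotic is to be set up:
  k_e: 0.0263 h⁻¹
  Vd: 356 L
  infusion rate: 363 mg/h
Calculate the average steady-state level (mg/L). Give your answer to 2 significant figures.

CL = k × Vd = 0.02630 × 356 = 9.363 L/h
At steady state Css = R₀ / CL = 363 / 9.363 = 38.77 mg/L

39 mg/L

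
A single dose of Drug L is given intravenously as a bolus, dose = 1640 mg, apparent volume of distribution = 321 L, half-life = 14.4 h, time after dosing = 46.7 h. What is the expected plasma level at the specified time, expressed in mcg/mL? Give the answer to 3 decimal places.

C₀ = Dose / Vd = 1640 / 321 = 5.109 mg/L
k = ln2 / t½ = 0.693147 / 14.4 = 0.04814 h⁻¹
C = C₀ · e^(−k·t) = 5.109 × e^(−0.04814 × 46.7)
  = 5.109 × 0.1056 = 0.5395 mg/L
(0.5395 mg/L = 0.5395 mcg/mL)

0.540 mcg/mL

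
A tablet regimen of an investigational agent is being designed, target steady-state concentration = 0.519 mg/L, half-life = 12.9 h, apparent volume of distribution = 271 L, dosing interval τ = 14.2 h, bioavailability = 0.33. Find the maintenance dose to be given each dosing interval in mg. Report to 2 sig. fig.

330 mg

k = ln2 / t½ = 0.693147 / 12.9 = 0.05373 h⁻¹
CL = k × Vd = 0.05373 × 271 = 14.56 L/h
At steady state, F × (Dose/τ) = Css × CL.
Dose = Css × CL × τ / F = 0.519 × 14.56 × 14.2 / 0.33 = 325.2 mg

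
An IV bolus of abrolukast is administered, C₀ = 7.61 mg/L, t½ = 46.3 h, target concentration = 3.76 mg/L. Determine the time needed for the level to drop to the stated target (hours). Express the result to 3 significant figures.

k = ln2 / t½ = 0.693147 / 46.3 = 0.01497 h⁻¹
t = ln(C₀ / C) / k = ln(7.610 / 3.76) / 0.01497
  = ln(2.024) / 0.01497 = 0.7051 / 0.01497 = 47.10 h

47.1 h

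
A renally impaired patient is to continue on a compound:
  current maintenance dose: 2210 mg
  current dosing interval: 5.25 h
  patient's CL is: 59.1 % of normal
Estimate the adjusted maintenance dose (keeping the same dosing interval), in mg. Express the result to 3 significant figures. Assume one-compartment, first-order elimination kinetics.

1310 mg

To keep the same average steady-state level, dosing rate must scale with clearance.
CL ratio = 59.1 / 100 = 0.5910
New dose (same interval) = 2210 × 0.5910 = 1306 mg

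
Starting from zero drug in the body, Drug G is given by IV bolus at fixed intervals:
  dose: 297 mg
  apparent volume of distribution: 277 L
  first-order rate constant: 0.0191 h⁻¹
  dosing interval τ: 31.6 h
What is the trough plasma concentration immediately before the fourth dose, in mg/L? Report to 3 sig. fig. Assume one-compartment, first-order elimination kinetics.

C₀ per dose = Dose / Vd = 297 / 277 = 1.072 mg/L
Fraction remaining after one interval: r = e^(−kτ) = e^(−0.01910 × 31.6) = 0.5469
Before dose 4, 3 doses have been given (aged 1τ, 2τ, 3τ).
C_trough = C₀ × (r + r² + … + r^3) = C₀ × r(1−r^3)/(1−r)
        = 1.072 × 0.5469 × (1 − 0.1636) / (1 − 0.5469) = 1.082 mg/L

1.08 mg/L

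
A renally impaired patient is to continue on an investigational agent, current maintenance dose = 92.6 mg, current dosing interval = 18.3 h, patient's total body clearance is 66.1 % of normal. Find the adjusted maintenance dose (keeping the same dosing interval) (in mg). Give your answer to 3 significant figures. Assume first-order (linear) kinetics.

To keep the same average steady-state level, dosing rate must scale with clearance.
CL ratio = 66.1 / 100 = 0.6610
New dose (same interval) = 92.6 × 0.6610 = 61.21 mg

61.2 mg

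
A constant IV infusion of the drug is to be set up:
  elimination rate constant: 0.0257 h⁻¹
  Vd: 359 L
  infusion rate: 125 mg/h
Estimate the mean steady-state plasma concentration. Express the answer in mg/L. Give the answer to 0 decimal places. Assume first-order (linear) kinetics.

CL = k × Vd = 0.02570 × 359 = 9.226 L/h
At steady state Css = R₀ / CL = 125 / 9.226 = 13.55 mg/L

14 mg/L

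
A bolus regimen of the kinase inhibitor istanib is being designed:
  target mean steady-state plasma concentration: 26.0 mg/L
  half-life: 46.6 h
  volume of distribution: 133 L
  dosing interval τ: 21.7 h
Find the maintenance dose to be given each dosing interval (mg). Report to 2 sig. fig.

k = ln2 / t½ = 0.693147 / 46.6 = 0.01487 h⁻¹
CL = k × Vd = 0.01487 × 133 = 1.978 L/h
At steady state, Dose/τ = Css × CL.
Dose = Css × CL × τ = 26.0 × 1.978 × 21.7 = 1116 mg

1100 mg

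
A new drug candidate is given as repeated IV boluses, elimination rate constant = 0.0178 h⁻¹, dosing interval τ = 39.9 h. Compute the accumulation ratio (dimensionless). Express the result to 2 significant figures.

2.0

e^(−kτ) = e^(−0.01780 × 39.9) = 0.4915
Accumulation ratio R = 1 / (1 − e^(−kτ)) = 1 / (1 − 0.4915) = 1.967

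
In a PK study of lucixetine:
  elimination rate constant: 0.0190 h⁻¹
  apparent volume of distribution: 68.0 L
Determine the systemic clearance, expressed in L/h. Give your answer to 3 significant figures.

1.29 L/h

CL = k × Vd = 0.0190 × 68.0 = 1.292 L/h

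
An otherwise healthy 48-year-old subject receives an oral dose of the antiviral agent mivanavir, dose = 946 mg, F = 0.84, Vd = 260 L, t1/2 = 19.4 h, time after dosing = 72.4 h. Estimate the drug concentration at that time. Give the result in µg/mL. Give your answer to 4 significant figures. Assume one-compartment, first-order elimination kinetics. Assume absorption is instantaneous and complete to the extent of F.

0.2300 µg/mL

Amount reaching circulation = F × Dose = 0.84 × 946.0 = 794.6 mg
C₀ = F·Dose / Vd = 794.6 / 260 = 3.056 mg/L
k = ln2 / t½ = 0.693147 / 19.4 = 0.03573 h⁻¹
C = C₀ · e^(−k·t) = 3.056 × e^(−0.03573 × 72.4)
  = 3.056 × 0.07526 = 0.2300 mg/L
(0.2300 mg/L = 0.2300 µg/mL)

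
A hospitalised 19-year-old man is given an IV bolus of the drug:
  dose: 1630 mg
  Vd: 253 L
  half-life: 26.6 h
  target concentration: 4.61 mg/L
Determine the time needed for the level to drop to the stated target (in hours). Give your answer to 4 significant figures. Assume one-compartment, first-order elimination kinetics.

12.85 h

C₀ = Dose / Vd = 1630 / 253 = 6.443 mg/L
k = ln2 / t½ = 0.693147 / 26.6 = 0.02606 h⁻¹
t = ln(C₀ / C) / k = ln(6.443 / 4.61) / 0.02606
  = ln(1.398) / 0.02606 = 0.3350 / 0.02606 = 12.85 h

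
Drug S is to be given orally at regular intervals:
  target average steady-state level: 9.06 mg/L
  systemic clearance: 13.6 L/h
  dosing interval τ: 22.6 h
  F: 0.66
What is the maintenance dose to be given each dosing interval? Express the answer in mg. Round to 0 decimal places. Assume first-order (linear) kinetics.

At steady state, F × (Dose/τ) = Css × CL.
Dose = Css × CL × τ / F = 9.06 × 13.60 × 22.6 / 0.66 = 4219 mg

4219 mg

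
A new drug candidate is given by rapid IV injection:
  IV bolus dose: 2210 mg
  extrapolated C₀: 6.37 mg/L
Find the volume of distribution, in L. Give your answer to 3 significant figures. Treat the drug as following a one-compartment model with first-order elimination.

Vd = Dose / C₀ = 2210 / 6.37 = 346.9 L

347 L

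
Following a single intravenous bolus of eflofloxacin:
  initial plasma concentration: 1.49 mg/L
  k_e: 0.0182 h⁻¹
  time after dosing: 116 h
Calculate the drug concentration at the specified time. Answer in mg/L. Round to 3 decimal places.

C = C₀ · e^(−k·t) = 1.490 × e^(−0.01820 × 116)
  = 1.490 × 0.1211 = 0.1804 mg/L

0.180 mg/L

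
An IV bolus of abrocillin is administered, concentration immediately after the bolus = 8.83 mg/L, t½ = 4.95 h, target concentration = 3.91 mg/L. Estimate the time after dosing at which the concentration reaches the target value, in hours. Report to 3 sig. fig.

5.82 h

k = ln2 / t½ = 0.693147 / 4.95 = 0.1400 h⁻¹
t = ln(C₀ / C) / k = ln(8.830 / 3.91) / 0.1400
  = ln(2.258) / 0.1400 = 0.8145 / 0.1400 = 5.818 h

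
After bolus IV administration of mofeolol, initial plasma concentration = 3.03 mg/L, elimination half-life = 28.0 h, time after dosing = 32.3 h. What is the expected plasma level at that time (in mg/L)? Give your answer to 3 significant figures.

k = ln2 / t½ = 0.693147 / 28.0 = 0.02476 h⁻¹
C = C₀ · e^(−k·t) = 3.030 × e^(−0.02476 × 32.3)
  = 3.030 × 0.4494 = 1.362 mg/L

1.36 mg/L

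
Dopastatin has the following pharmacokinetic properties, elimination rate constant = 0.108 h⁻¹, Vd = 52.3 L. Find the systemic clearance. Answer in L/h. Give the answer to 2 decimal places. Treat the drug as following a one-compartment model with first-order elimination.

5.65 L/h

CL = k × Vd = 0.108 × 52.3 = 5.648 L/h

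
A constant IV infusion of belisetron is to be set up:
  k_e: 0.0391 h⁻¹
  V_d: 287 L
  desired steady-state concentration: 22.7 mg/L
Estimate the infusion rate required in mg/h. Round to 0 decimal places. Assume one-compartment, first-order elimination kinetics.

CL = k × Vd = 0.03910 × 287 = 11.22 L/h
At steady state, infusion rate R₀ = Css × CL = 22.7 × 11.22 = 254.7 mg/h

255 mg/h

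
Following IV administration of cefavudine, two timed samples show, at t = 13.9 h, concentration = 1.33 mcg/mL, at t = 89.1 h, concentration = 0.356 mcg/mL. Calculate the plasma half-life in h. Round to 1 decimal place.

k = ln(C₁/C₂) / (t₂ − t₁) = ln(1.33/0.356) / (89.1 − 13.9)
  = 1.318 / 75.20 = 0.01753 h⁻¹
t½ = ln2 / k = 0.693147 / 0.01753 = 39.54 h

39.5 h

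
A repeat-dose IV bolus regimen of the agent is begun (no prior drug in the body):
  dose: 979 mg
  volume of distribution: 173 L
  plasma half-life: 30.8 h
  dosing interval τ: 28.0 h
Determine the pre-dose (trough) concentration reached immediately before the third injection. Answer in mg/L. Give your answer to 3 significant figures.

4.62 mg/L

C₀ per dose = Dose / Vd = 979 / 173 = 5.659 mg/L
k = ln2 / t½ = 0.693147 / 30.8 = 0.02250 h⁻¹
Fraction remaining after one interval: r = e^(−kτ) = e^(−0.02250 × 28.0) = 0.5326
Before dose 3, 2 doses have been given (aged 1τ, 2τ).
C_trough = C₀ × (r + r²) = 5.659 × (0.5326 + 0.2837) = 4.619 mg/L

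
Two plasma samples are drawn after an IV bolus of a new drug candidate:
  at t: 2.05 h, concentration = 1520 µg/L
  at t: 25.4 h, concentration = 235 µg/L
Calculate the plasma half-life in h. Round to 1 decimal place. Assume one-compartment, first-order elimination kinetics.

8.7 h

k = ln(C₁/C₂) / (t₂ − t₁) = ln(1520/235) / (25.4 − 2.05)
  = 1.867 / 23.35 = 0.07996 h⁻¹
t½ = ln2 / k = 0.693147 / 0.07996 = 8.669 h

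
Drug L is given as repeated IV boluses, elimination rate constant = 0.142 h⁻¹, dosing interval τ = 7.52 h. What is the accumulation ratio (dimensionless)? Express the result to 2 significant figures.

1.5

e^(−kτ) = e^(−0.1420 × 7.52) = 0.3438
Accumulation ratio R = 1 / (1 − e^(−kτ)) = 1 / (1 − 0.3438) = 1.524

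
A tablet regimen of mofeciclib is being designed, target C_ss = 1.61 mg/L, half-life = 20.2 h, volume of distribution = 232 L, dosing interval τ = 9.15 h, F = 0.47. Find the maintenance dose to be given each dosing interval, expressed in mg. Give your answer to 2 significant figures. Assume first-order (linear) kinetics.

250 mg

k = ln2 / t½ = 0.693147 / 20.2 = 0.03431 h⁻¹
CL = k × Vd = 0.03431 × 232 = 7.960 L/h
At steady state, F × (Dose/τ) = Css × CL.
Dose = Css × CL × τ / F = 1.61 × 7.960 × 9.15 / 0.47 = 249.5 mg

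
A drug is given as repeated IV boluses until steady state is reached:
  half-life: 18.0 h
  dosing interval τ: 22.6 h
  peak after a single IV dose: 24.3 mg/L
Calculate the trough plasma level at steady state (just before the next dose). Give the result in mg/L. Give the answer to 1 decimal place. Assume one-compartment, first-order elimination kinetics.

17.5 mg/L

k = ln2 / t½ = 0.693147 / 18.0 = 0.03851 h⁻¹
e^(−kτ) = e^(−0.03851 × 22.6) = 0.4188
Accumulation ratio R = 1 / (1 − e^(−kτ)) = 1 / (1 − 0.4188) = 1.721
Steady-state trough = C₀ × R × e^(−kτ) = 24.3 × 1.721 × 0.4188 = 17.51 mg/L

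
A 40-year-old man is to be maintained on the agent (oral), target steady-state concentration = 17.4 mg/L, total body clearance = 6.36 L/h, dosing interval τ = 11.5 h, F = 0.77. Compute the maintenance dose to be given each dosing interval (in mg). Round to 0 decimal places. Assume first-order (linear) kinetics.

1653 mg

At steady state, F × (Dose/τ) = Css × CL.
Dose = Css × CL × τ / F = 17.4 × 6.360 × 11.5 / 0.77 = 1653 mg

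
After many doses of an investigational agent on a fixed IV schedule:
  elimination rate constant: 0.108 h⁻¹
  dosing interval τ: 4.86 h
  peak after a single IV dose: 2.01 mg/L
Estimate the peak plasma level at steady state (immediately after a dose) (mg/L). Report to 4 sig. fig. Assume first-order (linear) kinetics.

4.922 mg/L

e^(−kτ) = e^(−0.1080 × 4.86) = 0.5916
Accumulation ratio R = 1 / (1 − e^(−kτ)) = 1 / (1 − 0.5916) = 2.449
Steady-state peak = C₀ × R = 2.01 × 2.449 = 4.922 mg/L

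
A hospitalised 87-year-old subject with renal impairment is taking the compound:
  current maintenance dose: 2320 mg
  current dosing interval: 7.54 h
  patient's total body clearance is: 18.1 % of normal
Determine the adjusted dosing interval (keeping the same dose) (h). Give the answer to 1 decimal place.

To keep the same average steady-state level, dosing rate must scale with clearance.
CL ratio = 18.1 / 100 = 0.1810
New interval (same dose) = 7.54 / 0.1810 = 41.66 h

41.7 h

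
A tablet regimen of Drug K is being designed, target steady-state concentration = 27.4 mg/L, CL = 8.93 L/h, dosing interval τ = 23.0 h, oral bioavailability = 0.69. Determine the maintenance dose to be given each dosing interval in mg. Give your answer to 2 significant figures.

At steady state, F × (Dose/τ) = Css × CL.
Dose = Css × CL × τ / F = 27.4 × 8.930 × 23.0 / 0.69 = 8156 mg

8200 mg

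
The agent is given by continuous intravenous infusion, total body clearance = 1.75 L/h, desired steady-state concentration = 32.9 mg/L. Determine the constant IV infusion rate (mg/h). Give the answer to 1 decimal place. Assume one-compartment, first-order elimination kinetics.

57.6 mg/h

At steady state, infusion rate R₀ = Css × CL = 32.9 × 1.750 = 57.58 mg/h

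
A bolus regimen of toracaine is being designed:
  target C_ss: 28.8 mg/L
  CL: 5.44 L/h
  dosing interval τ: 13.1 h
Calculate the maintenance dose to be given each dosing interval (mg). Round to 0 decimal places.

At steady state, Dose/τ = Css × CL.
Dose = Css × CL × τ = 28.8 × 5.440 × 13.1 = 2052 mg

2052 mg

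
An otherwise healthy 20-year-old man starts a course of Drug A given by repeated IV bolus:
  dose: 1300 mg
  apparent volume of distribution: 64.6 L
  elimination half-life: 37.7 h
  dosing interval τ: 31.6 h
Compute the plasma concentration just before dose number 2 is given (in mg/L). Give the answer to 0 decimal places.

11 mg/L

C₀ per dose = Dose / Vd = 1300 / 64.6 = 20.12 mg/L
k = ln2 / t½ = 0.693147 / 37.7 = 0.01839 h⁻¹
Fraction remaining after one interval: r = e^(−kτ) = e^(−0.01839 × 31.6) = 0.5593
Before dose 2, 1 dose has been given (aged 1τ).
C_trough = C₀ × r = 20.12 × 0.5593 = 11.25 mg/L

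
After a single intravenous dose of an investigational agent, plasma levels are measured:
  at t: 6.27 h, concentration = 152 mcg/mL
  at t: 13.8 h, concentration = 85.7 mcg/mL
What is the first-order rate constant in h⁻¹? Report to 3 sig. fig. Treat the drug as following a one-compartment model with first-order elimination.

k = ln(C₁/C₂) / (t₂ − t₁) = ln(152/85.7) / (13.8 − 6.27)
  = 0.5730 / 7.530 = 0.07610 h⁻¹

0.0761 h⁻¹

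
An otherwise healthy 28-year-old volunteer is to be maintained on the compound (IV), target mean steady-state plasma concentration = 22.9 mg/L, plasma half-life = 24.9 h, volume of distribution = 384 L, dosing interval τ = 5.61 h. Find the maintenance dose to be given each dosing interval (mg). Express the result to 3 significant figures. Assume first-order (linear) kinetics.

1370 mg

k = ln2 / t½ = 0.693147 / 24.9 = 0.02784 h⁻¹
CL = k × Vd = 0.02784 × 384 = 10.69 L/h
At steady state, Dose/τ = Css × CL.
Dose = Css × CL × τ = 22.9 × 10.69 × 5.61 = 1373 mg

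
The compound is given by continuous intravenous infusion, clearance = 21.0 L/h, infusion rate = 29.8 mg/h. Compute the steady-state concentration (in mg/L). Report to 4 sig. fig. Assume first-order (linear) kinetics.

1.419 mg/L

At steady state Css = R₀ / CL = 29.8 / 21.00 = 1.419 mg/L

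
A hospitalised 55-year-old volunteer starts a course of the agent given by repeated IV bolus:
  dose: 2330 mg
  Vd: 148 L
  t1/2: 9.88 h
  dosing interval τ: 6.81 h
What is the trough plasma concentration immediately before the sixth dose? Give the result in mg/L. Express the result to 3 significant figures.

C₀ per dose = Dose / Vd = 2330 / 148 = 15.74 mg/L
k = ln2 / t½ = 0.693147 / 9.88 = 0.07016 h⁻¹
Fraction remaining after one interval: r = e^(−kτ) = e^(−0.07016 × 6.81) = 0.6202
Before dose 6, 5 doses have been given (aged 1τ, 2τ, 3τ, 4τ, 5τ).
C_trough = C₀ × (r + r² + … + r^5) = C₀ × r(1−r^5)/(1−r)
        = 15.74 × 0.6202 × (1 − 0.09176) / (1 − 0.6202) = 23.34 mg/L

23.3 mg/L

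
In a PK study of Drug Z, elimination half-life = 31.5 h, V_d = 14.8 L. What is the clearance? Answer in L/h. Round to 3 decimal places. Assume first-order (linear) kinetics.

0.326 L/h

k = ln2 / t½ = 0.693147 / 31.5 = 0.02200 h⁻¹
CL = k × Vd = 0.02200 × 14.8 = 0.3256 L/h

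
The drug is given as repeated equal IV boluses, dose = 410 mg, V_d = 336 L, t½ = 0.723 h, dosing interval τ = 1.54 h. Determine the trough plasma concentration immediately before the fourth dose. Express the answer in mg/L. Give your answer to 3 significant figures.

C₀ per dose = Dose / Vd = 410 / 336 = 1.220 mg/L
k = ln2 / t½ = 0.693147 / 0.723 = 0.9587 h⁻¹
Fraction remaining after one interval: r = e^(−kτ) = e^(−0.9587 × 1.54) = 0.2285
Before dose 4, 3 doses have been given (aged 1τ, 2τ, 3τ).
C_trough = C₀ × (r + r² + … + r^3) = C₀ × r(1−r^3)/(1−r)
        = 1.220 × 0.2285 × (1 − 0.01193) / (1 − 0.2285) = 0.3570 mg/L

0.357 mg/L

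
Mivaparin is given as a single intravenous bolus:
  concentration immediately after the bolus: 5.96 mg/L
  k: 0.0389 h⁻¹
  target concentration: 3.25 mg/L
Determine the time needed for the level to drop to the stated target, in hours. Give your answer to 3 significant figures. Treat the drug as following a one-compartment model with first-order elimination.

t = ln(C₀ / C) / k = ln(5.960 / 3.25) / 0.03890
  = ln(1.834) / 0.03890 = 0.6065 / 0.03890 = 15.59 h

15.6 h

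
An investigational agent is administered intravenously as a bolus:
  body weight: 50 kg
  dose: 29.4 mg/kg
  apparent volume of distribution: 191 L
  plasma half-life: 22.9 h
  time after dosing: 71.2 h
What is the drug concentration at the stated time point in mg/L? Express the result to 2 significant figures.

0.89 mg/L

Total dose = 29.4 × 50 = 1470 mg
C₀ = Dose / Vd = 1470 / 191 = 7.696 mg/L
k = ln2 / t½ = 0.693147 / 22.9 = 0.03027 h⁻¹
C = C₀ · e^(−k·t) = 7.696 × e^(−0.03027 × 71.2)
  = 7.696 × 0.1159 = 0.8920 mg/L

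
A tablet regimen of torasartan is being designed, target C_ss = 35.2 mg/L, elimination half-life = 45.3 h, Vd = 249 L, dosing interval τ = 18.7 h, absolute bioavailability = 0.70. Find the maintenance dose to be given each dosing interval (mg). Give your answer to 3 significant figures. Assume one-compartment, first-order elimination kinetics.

k = ln2 / t½ = 0.693147 / 45.3 = 0.01530 h⁻¹
CL = k × Vd = 0.01530 × 249 = 3.810 L/h
At steady state, F × (Dose/τ) = Css × CL.
Dose = Css × CL × τ / F = 35.2 × 3.810 × 18.7 / 0.70 = 3583 mg

3580 mg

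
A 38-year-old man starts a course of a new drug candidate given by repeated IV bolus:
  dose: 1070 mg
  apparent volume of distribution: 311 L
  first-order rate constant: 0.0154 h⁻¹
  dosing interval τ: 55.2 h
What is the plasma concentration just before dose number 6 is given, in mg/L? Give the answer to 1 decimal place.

2.5 mg/L

C₀ per dose = Dose / Vd = 1070 / 311 = 3.441 mg/L
Fraction remaining after one interval: r = e^(−kτ) = e^(−0.01540 × 55.2) = 0.4274
Before dose 6, 5 doses have been given (aged 1τ, 2τ, 3τ, 4τ, 5τ).
C_trough = C₀ × (r + r² + … + r^5) = C₀ × r(1−r^5)/(1−r)
        = 3.441 × 0.4274 × (1 − 0.01426) / (1 − 0.4274) = 2.532 mg/L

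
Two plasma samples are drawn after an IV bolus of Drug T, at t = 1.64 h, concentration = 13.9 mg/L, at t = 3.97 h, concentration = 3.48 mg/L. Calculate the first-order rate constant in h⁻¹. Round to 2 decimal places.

0.59 h⁻¹

k = ln(C₁/C₂) / (t₂ − t₁) = ln(13.9/3.48) / (3.97 − 1.64)
  = 1.385 / 2.330 = 0.5944 h⁻¹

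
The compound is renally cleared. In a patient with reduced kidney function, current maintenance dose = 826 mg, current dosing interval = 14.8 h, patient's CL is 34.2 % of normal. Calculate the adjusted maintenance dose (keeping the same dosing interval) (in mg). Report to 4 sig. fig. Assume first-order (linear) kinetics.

282.5 mg

To keep the same average steady-state level, dosing rate must scale with clearance.
CL ratio = 34.2 / 100 = 0.3420
New dose (same interval) = 826 × 0.3420 = 282.5 mg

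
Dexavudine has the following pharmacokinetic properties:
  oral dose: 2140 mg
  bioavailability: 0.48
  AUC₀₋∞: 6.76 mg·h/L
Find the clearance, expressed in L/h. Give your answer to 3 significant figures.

152 L/h

CL = F·Dose / AUC = 0.48 × 2140 / 6.76 = 152.0 L/h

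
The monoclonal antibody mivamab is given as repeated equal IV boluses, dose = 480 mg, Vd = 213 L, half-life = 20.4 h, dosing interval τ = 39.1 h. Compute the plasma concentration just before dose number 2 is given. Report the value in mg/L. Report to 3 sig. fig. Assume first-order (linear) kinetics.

0.597 mg/L

C₀ per dose = Dose / Vd = 480 / 213 = 2.254 mg/L
k = ln2 / t½ = 0.693147 / 20.4 = 0.03398 h⁻¹
Fraction remaining after one interval: r = e^(−kτ) = e^(−0.03398 × 39.1) = 0.2648
Before dose 2, 1 dose has been given (aged 1τ).
C_trough = C₀ × r = 2.254 × 0.2648 = 0.5969 mg/L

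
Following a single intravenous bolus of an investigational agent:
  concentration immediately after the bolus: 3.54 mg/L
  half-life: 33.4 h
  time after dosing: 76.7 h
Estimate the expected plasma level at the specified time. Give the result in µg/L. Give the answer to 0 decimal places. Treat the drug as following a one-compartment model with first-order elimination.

k = ln2 / t½ = 0.693147 / 33.4 = 0.02075 h⁻¹
C = C₀ · e^(−k·t) = 3.540 × e^(−0.02075 × 76.7)
  = 3.540 × 0.2036 = 0.7207 mg/L
Convert: 0.7207 mg/L × 1000 = 720.7 µg/L

721 µg/L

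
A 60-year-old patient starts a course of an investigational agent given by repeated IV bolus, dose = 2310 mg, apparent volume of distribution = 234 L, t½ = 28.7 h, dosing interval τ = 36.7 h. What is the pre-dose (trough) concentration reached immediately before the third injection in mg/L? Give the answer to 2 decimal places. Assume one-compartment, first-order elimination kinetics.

5.75 mg/L

C₀ per dose = Dose / Vd = 2310 / 234 = 9.872 mg/L
k = ln2 / t½ = 0.693147 / 28.7 = 0.02415 h⁻¹
Fraction remaining after one interval: r = e^(−kτ) = e^(−0.02415 × 36.7) = 0.4122
Before dose 3, 2 doses have been given (aged 1τ, 2τ).
C_trough = C₀ × (r + r²) = 9.872 × (0.4122 + 0.1699) = 5.746 mg/L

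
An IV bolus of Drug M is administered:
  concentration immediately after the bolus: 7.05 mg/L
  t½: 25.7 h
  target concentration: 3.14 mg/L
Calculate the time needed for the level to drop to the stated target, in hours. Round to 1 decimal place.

30.0 h

k = ln2 / t½ = 0.693147 / 25.7 = 0.02697 h⁻¹
t = ln(C₀ / C) / k = ln(7.050 / 3.14) / 0.02697
  = ln(2.245) / 0.02697 = 0.8087 / 0.02697 = 29.99 h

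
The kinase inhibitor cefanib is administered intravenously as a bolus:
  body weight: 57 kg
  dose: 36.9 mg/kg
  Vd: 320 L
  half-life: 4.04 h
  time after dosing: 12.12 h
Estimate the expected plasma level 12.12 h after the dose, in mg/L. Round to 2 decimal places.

0.82 mg/L

Total dose = 36.9 × 57 = 2103 mg
C₀ = Dose / Vd = 2103 / 320 = 6.572 mg/L
k = ln2 / t½ = 0.693147 / 4.04 = 0.1716 h⁻¹
t / t½ = 12.12 / 4.04 = 3 half-lives
C = C₀ × (1/2)^3 = 6.572 × 0.1250 = 0.8215 mg/L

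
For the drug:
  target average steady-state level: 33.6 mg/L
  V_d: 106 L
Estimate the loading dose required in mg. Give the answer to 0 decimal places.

3562 mg

LD = Css × Vd = 33.6 × 106 = 3562 mg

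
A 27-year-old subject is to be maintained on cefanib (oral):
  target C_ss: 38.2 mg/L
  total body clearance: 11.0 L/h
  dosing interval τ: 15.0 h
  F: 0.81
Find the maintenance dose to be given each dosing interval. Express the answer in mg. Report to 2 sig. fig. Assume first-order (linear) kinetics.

At steady state, F × (Dose/τ) = Css × CL.
Dose = Css × CL × τ / F = 38.2 × 11.00 × 15.0 / 0.81 = 7781 mg

7800 mg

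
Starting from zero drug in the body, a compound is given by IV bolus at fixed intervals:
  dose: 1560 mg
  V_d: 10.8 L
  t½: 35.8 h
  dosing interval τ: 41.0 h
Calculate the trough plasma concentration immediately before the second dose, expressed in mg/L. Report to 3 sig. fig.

65.3 mg/L

C₀ per dose = Dose / Vd = 1560 / 10.8 = 144.4 mg/L
k = ln2 / t½ = 0.693147 / 35.8 = 0.01936 h⁻¹
Fraction remaining after one interval: r = e^(−kτ) = e^(−0.01936 × 41.0) = 0.4521
Before dose 2, 1 dose has been given (aged 1τ).
C_trough = C₀ × r = 144.4 × 0.4521 = 65.28 mg/L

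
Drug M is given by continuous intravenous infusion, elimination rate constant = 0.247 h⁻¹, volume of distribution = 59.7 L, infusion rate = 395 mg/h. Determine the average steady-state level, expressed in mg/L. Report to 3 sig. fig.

CL = k × Vd = 0.2470 × 59.7 = 14.75 L/h
At steady state Css = R₀ / CL = 395 / 14.75 = 26.78 mg/L

26.8 mg/L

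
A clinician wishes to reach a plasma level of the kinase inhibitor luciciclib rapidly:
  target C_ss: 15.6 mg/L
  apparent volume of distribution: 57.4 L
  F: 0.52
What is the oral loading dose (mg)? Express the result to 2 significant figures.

LD = Css × Vd / F = 15.6 × 57.4 / 0.52 = 1722 mg

1700 mg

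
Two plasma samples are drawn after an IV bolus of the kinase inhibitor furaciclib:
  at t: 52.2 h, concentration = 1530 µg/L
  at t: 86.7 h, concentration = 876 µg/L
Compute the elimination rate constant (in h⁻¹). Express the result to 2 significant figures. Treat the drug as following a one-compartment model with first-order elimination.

k = ln(C₁/C₂) / (t₂ − t₁) = ln(1530/876) / (86.7 − 52.2)
  = 0.5577 / 34.50 = 0.01617 h⁻¹

0.016 h⁻¹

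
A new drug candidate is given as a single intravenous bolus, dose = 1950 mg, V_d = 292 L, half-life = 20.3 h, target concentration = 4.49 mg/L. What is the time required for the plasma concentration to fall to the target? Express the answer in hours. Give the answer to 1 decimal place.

11.6 h

C₀ = Dose / Vd = 1950 / 292 = 6.678 mg/L
k = ln2 / t½ = 0.693147 / 20.3 = 0.03415 h⁻¹
t = ln(C₀ / C) / k = ln(6.678 / 4.49) / 0.03415
  = ln(1.487) / 0.03415 = 0.3968 / 0.03415 = 11.62 h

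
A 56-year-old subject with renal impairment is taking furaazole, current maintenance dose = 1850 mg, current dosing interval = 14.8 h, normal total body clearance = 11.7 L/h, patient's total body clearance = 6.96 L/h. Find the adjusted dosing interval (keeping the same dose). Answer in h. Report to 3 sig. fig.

24.9 h

To keep the same average steady-state level, dosing rate must scale with clearance.
CL ratio = 6.96 / 11.7 = 0.5949
New interval (same dose) = 14.8 / 0.5949 = 24.88 h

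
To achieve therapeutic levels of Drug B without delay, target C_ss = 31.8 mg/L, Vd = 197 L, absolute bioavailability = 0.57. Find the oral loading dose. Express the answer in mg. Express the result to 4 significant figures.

LD = Css × Vd / F = 31.8 × 197 / 0.57 = 10990 mg

10990 mg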